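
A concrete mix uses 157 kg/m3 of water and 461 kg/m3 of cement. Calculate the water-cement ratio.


w/c = water / cement
w/c = 157 / 461 = 0.341

0.341


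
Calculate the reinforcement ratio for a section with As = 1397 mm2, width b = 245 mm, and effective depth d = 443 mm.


rho = As / (b * d)
= 1397 / (245 * 443)
= 0.0129

0.0129


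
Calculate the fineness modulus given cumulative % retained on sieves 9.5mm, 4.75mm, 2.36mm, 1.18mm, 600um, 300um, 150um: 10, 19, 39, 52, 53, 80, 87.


FM = sum(cumulative % retained) / 100
= 340 / 100
= 3.4

3.4


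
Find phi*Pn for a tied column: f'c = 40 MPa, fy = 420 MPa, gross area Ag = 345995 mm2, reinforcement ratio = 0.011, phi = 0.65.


Ast = rho * Ag = 0.011 * 345995 = 3805.945 mm2
phi*Pn = 0.65 * 0.80 * (0.85 * 40 * (345995 - 3805.945) + 420 * 3805.945) / 1000
= 6881.12 kN

6881.12


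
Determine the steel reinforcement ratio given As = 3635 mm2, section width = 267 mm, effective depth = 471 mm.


rho = As / (b * d)
= 3635 / (267 * 471)
= 0.0289

0.0289


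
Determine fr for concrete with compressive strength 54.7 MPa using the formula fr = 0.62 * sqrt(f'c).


fr = 0.62 * sqrt(54.7)
= 4.585 MPa

4.585


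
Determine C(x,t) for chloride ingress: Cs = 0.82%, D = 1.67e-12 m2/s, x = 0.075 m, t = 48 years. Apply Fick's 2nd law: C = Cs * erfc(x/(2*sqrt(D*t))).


t_seconds = 48 * 365.25 * 24 * 3600 = 1514764800.0 s
arg = 0.075 / (2 * sqrt(1.67e-12 * 1514764800.0))
= 0.7456
erfc(0.7456) = 0.2917
C = 0.82 * 0.2917 = 0.2392%

0.2392


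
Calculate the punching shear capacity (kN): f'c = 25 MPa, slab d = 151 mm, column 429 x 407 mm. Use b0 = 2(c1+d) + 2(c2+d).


b0 = 2*(429 + 151) + 2*(407 + 151) = 2276 mm
Vc = 0.33 * sqrt(25) * 2276 * 151 / 1000
= 567.07 kN

567.07


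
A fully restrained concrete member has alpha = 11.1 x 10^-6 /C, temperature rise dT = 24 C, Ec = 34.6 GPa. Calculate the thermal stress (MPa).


sigma = alpha * dT * Ec
= 11.1e-6 * 24 * 34.6 * 1000
= 9.217 MPa

9.217


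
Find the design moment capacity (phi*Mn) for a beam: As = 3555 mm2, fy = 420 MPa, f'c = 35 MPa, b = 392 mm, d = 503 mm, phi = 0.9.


a = As * fy / (0.85 * f'c * b)
= 3555 * 420 / (0.85 * 35 * 392)
= 128.0312 mm
Mn = As * fy * (d - a/2) / 10^6
= 655.4476 kN-m
phi*Mn = 0.9 * 655.4476 = 589.9 kN-m

589.9


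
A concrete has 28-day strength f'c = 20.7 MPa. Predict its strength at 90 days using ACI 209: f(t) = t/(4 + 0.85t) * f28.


f(90) = 90 / (4 + 0.85 * 90) * 20.7
= 90 / 80.5 * 20.7
= 23.14 MPa

23.14


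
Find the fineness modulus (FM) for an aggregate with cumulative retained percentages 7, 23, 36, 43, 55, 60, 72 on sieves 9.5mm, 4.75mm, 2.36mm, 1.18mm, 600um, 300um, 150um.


FM = sum(cumulative % retained) / 100
= 296 / 100
= 2.96

2.96


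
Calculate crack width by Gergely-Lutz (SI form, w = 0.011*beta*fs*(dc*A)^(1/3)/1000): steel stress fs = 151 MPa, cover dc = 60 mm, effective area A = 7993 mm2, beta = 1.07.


w = 0.011 * beta * fs * (dc * A)^(1/3) / 1000
= 0.011 * 1.07 * 151 * (60 * 7993)^(1/3) / 1000
= 0.139 mm

0.139


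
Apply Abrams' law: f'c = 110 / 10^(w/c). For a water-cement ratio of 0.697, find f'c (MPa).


f'c = 110 / 10^0.697
= 110 / 4.977
= 22.1 MPa

22.1


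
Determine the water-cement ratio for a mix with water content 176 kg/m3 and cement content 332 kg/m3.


w/c = water / cement
w/c = 176 / 332 = 0.53

0.53


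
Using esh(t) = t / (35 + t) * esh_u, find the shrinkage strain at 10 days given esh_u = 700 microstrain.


esh(10) = 10 / (35 + 10) * 700
= 10 / 45 * 700
= 155.6 microstrain

155.6


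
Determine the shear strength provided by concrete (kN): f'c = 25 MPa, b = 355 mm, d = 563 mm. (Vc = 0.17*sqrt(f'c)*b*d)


Vc = 0.17 * sqrt(25) * 355 * 563 / 1000
= 169.89 kN

169.89


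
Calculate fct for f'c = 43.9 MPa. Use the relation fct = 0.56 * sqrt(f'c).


fct = 0.56 * sqrt(43.9)
= 0.56 * 6.626
= 3.71 MPa

3.71


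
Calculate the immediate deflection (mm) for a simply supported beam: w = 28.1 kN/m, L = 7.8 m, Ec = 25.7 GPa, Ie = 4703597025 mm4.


Convert: L = 7.8 m = 7800 mm, Ec = 25.7 GPa = 25700 MPa
delta = 5 * 28.1 * 7800^4 / (384 * 25700 * 4703597025)
= 11.2 mm

11.2


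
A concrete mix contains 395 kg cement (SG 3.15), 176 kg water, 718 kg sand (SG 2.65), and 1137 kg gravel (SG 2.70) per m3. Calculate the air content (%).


Vol cement = 395 / (3.15 * 1000) = 0.125397 m3
Vol water = 176 / 1000 = 0.176 m3
Vol sand = 718 / (2.65 * 1000) = 0.270943 m3
Vol gravel = 1137 / (2.70 * 1000) = 0.421111 m3
Total solid + water volume = 0.993451 m3
Air = (1 - 0.993451) * 100 = 0.65%

0.65


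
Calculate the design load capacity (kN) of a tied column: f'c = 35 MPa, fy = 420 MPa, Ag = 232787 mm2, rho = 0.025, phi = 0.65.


Ast = rho * Ag = 0.025 * 232787 = 5819.675 mm2
phi*Pn = 0.65 * 0.80 * (0.85 * 35 * (232787 - 5819.675) + 420 * 5819.675) / 1000
= 4782.2 kN

4782.2


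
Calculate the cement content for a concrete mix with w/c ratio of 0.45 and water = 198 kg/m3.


Cement = water / (w/c)
= 198 / 0.45
= 440.0 kg/m3

440.0


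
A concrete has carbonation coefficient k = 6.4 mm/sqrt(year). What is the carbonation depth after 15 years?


depth = k * sqrt(t)
= 6.4 * sqrt(15)
= 24.79 mm

24.79


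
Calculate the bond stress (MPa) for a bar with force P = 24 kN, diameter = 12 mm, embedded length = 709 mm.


u = P / (pi * db * ld)
= 24 * 1000 / (pi * 12 * 709)
= 0.898 MPa

0.898


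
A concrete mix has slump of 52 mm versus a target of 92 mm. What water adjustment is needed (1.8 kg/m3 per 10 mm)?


Difference = 92 - 52 = 40 mm
Water adjustment = 40 * 1.8 / 10 = 7.2 kg/m3

7.2


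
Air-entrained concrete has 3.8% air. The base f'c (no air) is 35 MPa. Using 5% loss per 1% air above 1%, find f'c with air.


Strength loss = (3.8 - 1) * 5 = 14.0%
f'c = 35 * (1 - 14.0/100)
= 30.1 MPa

30.1


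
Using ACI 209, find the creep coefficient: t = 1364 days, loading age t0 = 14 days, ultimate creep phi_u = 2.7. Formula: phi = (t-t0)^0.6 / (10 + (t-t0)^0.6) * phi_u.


dt = 1364 - 14 = 1350
phi = 1350^0.6 / (10 + 1350^0.6) * 2.7
= 2.384

2.384


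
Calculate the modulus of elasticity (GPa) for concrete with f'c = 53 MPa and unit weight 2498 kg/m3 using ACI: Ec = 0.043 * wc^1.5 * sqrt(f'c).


Ec = 0.043 * 2498^1.5 * sqrt(53) / 1000
= 39.08 GPa

39.08


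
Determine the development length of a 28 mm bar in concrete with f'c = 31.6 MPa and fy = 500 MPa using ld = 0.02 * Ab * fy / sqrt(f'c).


Ab = pi * 28^2 / 4 = 615.752 mm2
ld = 0.02 * 615.752 * 500 / sqrt(31.6)
= 1095.4 mm

1095.4


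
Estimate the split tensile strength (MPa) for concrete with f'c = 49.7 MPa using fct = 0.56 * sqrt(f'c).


fct = 0.56 * sqrt(49.7)
= 0.56 * 7.05
= 3.948 MPa

3.948


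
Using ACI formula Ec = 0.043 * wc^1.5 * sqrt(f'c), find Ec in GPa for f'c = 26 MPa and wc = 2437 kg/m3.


Ec = 0.043 * 2437^1.5 * sqrt(26) / 1000
= 26.38 GPa

26.38


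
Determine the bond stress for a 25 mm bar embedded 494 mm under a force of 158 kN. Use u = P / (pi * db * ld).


u = P / (pi * db * ld)
= 158 * 1000 / (pi * 25 * 494)
= 4.072 MPa

4.072


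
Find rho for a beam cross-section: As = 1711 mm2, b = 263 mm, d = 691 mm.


rho = As / (b * d)
= 1711 / (263 * 691)
= 0.0094

0.0094


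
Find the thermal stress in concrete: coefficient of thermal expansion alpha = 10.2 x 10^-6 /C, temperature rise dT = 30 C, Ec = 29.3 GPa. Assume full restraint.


sigma = alpha * dT * Ec
= 10.2e-6 * 30 * 29.3 * 1000
= 8.966 MPa

8.966


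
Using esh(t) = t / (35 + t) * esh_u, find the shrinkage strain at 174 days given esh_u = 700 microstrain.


esh(174) = 174 / (35 + 174) * 700
= 174 / 209 * 700
= 582.8 microstrain

582.8


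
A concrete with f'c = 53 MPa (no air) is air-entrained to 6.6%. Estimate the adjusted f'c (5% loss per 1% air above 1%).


Strength loss = (6.6 - 1) * 5 = 28.0%
f'c = 53 * (1 - 28.0/100)
= 38.16 MPa

38.16


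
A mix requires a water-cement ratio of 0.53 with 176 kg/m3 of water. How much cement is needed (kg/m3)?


Cement = water / (w/c)
= 176 / 0.53
= 332.1 kg/m3

332.1


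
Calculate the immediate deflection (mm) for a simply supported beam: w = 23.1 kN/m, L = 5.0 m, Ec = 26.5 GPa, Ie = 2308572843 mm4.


Convert: L = 5.0 m = 5000 mm, Ec = 26.5 GPa = 26500 MPa
delta = 5 * 23.1 * 5000^4 / (384 * 26500 * 2308572843)
= 3.07 mm

3.07


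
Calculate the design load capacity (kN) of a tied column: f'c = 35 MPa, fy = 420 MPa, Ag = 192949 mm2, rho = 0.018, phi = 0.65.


Ast = rho * Ag = 0.018 * 192949 = 3473.082 mm2
phi*Pn = 0.65 * 0.80 * (0.85 * 35 * (192949 - 3473.082) + 420 * 3473.082) / 1000
= 3689.71 kN

3689.71


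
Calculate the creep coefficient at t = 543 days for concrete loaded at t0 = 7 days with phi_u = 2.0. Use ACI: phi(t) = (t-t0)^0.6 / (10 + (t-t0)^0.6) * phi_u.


dt = 543 - 7 = 536
phi = 536^0.6 / (10 + 536^0.6) * 2.0
= 1.625

1.625


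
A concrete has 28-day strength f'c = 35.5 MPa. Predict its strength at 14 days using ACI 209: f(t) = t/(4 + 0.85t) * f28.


f(14) = 14 / (4 + 0.85 * 14) * 35.5
= 14 / 15.9 * 35.5
= 31.26 MPa

31.26


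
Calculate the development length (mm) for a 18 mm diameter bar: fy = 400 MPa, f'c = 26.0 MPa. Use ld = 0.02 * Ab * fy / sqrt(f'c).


Ab = pi * 18^2 / 4 = 254.469 mm2
ld = 0.02 * 254.469 * 400 / sqrt(26.0)
= 399.2 mm

399.2


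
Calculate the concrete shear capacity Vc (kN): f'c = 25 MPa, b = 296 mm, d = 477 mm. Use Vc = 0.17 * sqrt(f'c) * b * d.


Vc = 0.17 * sqrt(25) * 296 * 477 / 1000
= 120.01 kN

120.01


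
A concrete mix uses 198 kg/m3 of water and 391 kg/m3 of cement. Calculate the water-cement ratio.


w/c = water / cement
w/c = 198 / 391 = 0.506

0.506


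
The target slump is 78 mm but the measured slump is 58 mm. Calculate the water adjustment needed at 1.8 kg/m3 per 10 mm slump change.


Difference = 78 - 58 = 20 mm
Water adjustment = 20 * 1.8 / 10 = 3.6 kg/m3

3.6


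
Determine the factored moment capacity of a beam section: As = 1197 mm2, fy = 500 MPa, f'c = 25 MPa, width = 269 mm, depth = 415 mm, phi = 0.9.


a = As * fy / (0.85 * f'c * b)
= 1197 * 500 / (0.85 * 25 * 269)
= 104.7015 mm
Mn = As * fy * (d - a/2) / 10^6
= 217.0456 kN-m
phi*Mn = 0.9 * 217.0456 = 195.34 kN-m

195.34


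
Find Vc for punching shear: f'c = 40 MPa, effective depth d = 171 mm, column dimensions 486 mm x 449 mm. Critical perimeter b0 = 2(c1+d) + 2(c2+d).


b0 = 2*(486 + 171) + 2*(449 + 171) = 2554 mm
Vc = 0.33 * sqrt(40) * 2554 * 171 / 1000
= 911.51 kN

911.51


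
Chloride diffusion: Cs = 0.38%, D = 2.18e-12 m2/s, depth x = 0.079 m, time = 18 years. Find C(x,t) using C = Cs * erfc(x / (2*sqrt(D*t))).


t_seconds = 18 * 365.25 * 24 * 3600 = 568036800.0 s
arg = 0.079 / (2 * sqrt(2.18e-12 * 568036800.0))
= 1.1225
erfc(1.1225) = 0.1124
C = 0.38 * 0.1124 = 0.0427%

0.0427


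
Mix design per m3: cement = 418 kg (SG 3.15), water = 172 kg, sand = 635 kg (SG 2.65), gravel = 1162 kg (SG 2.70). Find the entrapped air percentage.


Vol cement = 418 / (3.15 * 1000) = 0.132698 m3
Vol water = 172 / 1000 = 0.172 m3
Vol sand = 635 / (2.65 * 1000) = 0.239623 m3
Vol gravel = 1162 / (2.70 * 1000) = 0.43037 m3
Total solid + water volume = 0.974691 m3
Air = (1 - 0.974691) * 100 = 2.53%

2.53


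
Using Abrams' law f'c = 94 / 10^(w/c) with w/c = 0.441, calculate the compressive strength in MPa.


f'c = 94 / 10^0.441
= 94 / 2.761
= 34.05 MPa

34.05


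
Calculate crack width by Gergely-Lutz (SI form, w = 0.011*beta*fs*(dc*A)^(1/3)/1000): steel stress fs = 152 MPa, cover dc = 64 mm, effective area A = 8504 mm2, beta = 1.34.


w = 0.011 * beta * fs * (dc * A)^(1/3) / 1000
= 0.011 * 1.34 * 152 * (64 * 8504)^(1/3) / 1000
= 0.183 mm

0.183


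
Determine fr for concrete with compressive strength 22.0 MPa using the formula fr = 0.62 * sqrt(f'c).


fr = 0.62 * sqrt(22.0)
= 2.908 MPa

2.908


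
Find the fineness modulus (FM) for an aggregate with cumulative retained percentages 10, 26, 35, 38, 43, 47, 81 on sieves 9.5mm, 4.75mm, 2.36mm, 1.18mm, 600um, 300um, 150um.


FM = sum(cumulative % retained) / 100
= 280 / 100
= 2.8

2.8


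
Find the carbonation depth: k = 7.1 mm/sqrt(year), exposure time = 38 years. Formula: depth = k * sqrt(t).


depth = k * sqrt(t)
= 7.1 * sqrt(38)
= 43.77 mm

43.77


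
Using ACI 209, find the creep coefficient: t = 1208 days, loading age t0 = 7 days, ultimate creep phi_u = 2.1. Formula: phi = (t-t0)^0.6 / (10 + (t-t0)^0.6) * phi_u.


dt = 1208 - 7 = 1201
phi = 1201^0.6 / (10 + 1201^0.6) * 2.1
= 1.839

1.839


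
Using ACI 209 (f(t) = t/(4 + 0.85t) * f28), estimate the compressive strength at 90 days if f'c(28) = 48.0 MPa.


f(90) = 90 / (4 + 0.85 * 90) * 48.0
= 90 / 80.5 * 48.0
= 53.66 MPa

53.66


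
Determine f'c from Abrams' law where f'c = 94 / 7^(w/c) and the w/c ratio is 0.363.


f'c = 94 / 7^0.363
= 94 / 2.027
= 46.38 MPa

46.38


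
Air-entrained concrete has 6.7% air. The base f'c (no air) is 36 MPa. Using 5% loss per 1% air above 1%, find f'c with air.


Strength loss = (6.7 - 1) * 5 = 28.5%
f'c = 36 * (1 - 28.5/100)
= 25.74 MPa

25.74


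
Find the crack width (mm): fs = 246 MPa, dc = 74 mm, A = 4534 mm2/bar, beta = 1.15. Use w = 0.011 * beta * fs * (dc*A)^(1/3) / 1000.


w = 0.011 * beta * fs * (dc * A)^(1/3) / 1000
= 0.011 * 1.15 * 246 * (74 * 4534)^(1/3) / 1000
= 0.216 mm

0.216


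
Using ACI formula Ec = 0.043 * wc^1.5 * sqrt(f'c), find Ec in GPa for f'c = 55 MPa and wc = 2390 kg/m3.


Ec = 0.043 * 2390^1.5 * sqrt(55) / 1000
= 37.26 GPa

37.26


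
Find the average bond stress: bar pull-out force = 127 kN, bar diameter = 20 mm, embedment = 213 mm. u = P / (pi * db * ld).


u = P / (pi * db * ld)
= 127 * 1000 / (pi * 20 * 213)
= 9.49 MPa

9.49


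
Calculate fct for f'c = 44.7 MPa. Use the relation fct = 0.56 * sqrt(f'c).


fct = 0.56 * sqrt(44.7)
= 0.56 * 6.686
= 3.744 MPa

3.744


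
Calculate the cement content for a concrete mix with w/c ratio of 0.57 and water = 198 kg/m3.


Cement = water / (w/c)
= 198 / 0.57
= 347.4 kg/m3

347.4


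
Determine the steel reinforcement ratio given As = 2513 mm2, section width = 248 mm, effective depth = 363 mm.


rho = As / (b * d)
= 2513 / (248 * 363)
= 0.0279

0.0279


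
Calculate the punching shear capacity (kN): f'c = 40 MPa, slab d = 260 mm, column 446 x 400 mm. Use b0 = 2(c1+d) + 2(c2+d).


b0 = 2*(446 + 260) + 2*(400 + 260) = 2732 mm
Vc = 0.33 * sqrt(40) * 2732 * 260 / 1000
= 1482.51 kN

1482.51


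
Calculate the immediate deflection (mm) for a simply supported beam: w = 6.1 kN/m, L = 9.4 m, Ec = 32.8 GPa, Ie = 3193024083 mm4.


Convert: L = 9.4 m = 9400 mm, Ec = 32.8 GPa = 32800 MPa
delta = 5 * 6.1 * 9400^4 / (384 * 32800 * 3193024083)
= 5.92 mm

5.92


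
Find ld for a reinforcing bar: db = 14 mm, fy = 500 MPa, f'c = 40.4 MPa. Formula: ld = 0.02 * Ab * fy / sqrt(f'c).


Ab = pi * 14^2 / 4 = 153.938 mm2
ld = 0.02 * 153.938 * 500 / sqrt(40.4)
= 242.2 mm

242.2


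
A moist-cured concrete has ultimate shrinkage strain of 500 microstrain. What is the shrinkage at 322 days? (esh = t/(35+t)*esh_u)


esh(322) = 322 / (35 + 322) * 500
= 322 / 357 * 500
= 451.0 microstrain

451.0


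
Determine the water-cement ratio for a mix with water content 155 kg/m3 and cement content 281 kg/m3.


w/c = water / cement
w/c = 155 / 281 = 0.552

0.552


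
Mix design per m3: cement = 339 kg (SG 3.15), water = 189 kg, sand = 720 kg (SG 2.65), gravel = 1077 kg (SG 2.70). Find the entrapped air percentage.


Vol cement = 339 / (3.15 * 1000) = 0.107619 m3
Vol water = 189 / 1000 = 0.189 m3
Vol sand = 720 / (2.65 * 1000) = 0.271698 m3
Vol gravel = 1077 / (2.70 * 1000) = 0.398889 m3
Total solid + water volume = 0.967206 m3
Air = (1 - 0.967206) * 100 = 3.28%

3.28


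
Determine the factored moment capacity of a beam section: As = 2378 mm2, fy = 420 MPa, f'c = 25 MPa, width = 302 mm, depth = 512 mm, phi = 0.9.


a = As * fy / (0.85 * f'c * b)
= 2378 * 420 / (0.85 * 25 * 302)
= 155.6307 mm
Mn = As * fy * (d - a/2) / 10^6
= 433.6463 kN-m
phi*Mn = 0.9 * 433.6463 = 390.28 kN-m

390.28


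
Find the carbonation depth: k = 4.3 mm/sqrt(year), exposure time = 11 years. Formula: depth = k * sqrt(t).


depth = k * sqrt(t)
= 4.3 * sqrt(11)
= 14.26 mm

14.26


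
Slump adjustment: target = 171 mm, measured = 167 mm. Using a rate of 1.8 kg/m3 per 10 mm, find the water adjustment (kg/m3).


Difference = 171 - 167 = 4 mm
Water adjustment = 4 * 1.8 / 10 = 0.7 kg/m3

0.7


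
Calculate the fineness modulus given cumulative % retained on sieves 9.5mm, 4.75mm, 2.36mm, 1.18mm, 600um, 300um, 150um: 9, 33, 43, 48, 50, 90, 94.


FM = sum(cumulative % retained) / 100
= 367 / 100
= 3.67

3.67


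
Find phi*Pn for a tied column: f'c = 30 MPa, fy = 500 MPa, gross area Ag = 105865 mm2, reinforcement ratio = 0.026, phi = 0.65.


Ast = rho * Ag = 0.026 * 105865 = 2752.49 mm2
phi*Pn = 0.65 * 0.80 * (0.85 * 30 * (105865 - 2752.49) + 500 * 2752.49) / 1000
= 2082.92 kN

2082.92


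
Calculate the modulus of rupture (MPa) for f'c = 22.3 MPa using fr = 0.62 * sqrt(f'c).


fr = 0.62 * sqrt(22.3)
= 2.928 MPa

2.928


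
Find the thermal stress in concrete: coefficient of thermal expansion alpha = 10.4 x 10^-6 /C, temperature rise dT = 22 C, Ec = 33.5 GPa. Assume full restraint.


sigma = alpha * dT * Ec
= 10.4e-6 * 22 * 33.5 * 1000
= 7.665 MPa

7.665


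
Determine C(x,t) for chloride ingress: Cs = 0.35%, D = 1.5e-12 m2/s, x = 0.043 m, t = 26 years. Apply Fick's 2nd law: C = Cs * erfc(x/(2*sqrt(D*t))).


t_seconds = 26 * 365.25 * 24 * 3600 = 820497600.0 s
arg = 0.043 / (2 * sqrt(1.5e-12 * 820497600.0))
= 0.6128
erfc(0.6128) = 0.3861
C = 0.35 * 0.3861 = 0.1351%

0.1351


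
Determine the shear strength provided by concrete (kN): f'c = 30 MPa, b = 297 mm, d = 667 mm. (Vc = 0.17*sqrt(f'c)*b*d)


Vc = 0.17 * sqrt(30) * 297 * 667 / 1000
= 184.46 kN

184.46


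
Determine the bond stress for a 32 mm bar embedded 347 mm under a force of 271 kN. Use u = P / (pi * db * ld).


u = P / (pi * db * ld)
= 271 * 1000 / (pi * 32 * 347)
= 7.769 MPa

7.769


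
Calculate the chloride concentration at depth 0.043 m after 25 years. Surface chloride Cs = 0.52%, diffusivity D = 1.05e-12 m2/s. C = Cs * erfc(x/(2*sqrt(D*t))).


t_seconds = 25 * 365.25 * 24 * 3600 = 788940000.0 s
arg = 0.043 / (2 * sqrt(1.05e-12 * 788940000.0))
= 0.747
erfc(0.747) = 0.2908
C = 0.52 * 0.2908 = 0.1512%

0.1512


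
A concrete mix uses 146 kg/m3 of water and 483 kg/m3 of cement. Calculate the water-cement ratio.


w/c = water / cement
w/c = 146 / 483 = 0.302

0.302


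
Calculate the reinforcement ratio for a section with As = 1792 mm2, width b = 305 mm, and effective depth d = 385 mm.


rho = As / (b * d)
= 1792 / (305 * 385)
= 0.0153

0.0153


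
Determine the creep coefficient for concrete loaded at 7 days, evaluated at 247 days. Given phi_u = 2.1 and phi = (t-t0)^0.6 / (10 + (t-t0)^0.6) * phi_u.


dt = 247 - 7 = 240
phi = 240^0.6 / (10 + 240^0.6) * 2.1
= 1.529

1.529


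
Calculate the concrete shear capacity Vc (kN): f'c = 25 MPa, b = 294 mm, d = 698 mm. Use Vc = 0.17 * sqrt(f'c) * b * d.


Vc = 0.17 * sqrt(25) * 294 * 698 / 1000
= 174.43 kN

174.43


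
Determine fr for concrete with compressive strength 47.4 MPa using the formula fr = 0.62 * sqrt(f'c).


fr = 0.62 * sqrt(47.4)
= 4.269 MPa

4.269


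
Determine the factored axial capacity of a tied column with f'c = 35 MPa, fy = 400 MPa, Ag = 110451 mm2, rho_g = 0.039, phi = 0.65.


Ast = rho * Ag = 0.039 * 110451 = 4307.589 mm2
phi*Pn = 0.65 * 0.80 * (0.85 * 35 * (110451 - 4307.589) + 400 * 4307.589) / 1000
= 2538.02 kN

2538.02


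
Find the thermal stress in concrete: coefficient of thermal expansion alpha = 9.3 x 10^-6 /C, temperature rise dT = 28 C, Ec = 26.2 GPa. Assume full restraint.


sigma = alpha * dT * Ec
= 9.3e-6 * 28 * 26.2 * 1000
= 6.822 MPa

6.822


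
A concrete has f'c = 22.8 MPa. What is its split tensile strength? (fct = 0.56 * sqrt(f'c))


fct = 0.56 * sqrt(22.8)
= 0.56 * 4.775
= 2.674 MPa

2.674


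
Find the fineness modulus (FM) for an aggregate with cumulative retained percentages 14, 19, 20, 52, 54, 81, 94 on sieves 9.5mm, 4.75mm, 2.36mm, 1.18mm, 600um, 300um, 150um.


FM = sum(cumulative % retained) / 100
= 334 / 100
= 3.34

3.34


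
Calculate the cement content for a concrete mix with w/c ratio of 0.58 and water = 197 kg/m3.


Cement = water / (w/c)
= 197 / 0.58
= 339.7 kg/m3

339.7


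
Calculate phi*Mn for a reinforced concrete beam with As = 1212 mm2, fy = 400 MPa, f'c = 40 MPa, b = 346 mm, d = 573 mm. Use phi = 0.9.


a = As * fy / (0.85 * f'c * b)
= 1212 * 400 / (0.85 * 40 * 346)
= 41.2105 mm
Mn = As * fy * (d - a/2) / 10^6
= 267.801 kN-m
phi*Mn = 0.9 * 267.801 = 241.02 kN-m

241.02


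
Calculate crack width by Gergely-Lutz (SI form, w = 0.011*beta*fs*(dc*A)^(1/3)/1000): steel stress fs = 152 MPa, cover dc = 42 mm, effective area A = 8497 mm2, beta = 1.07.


w = 0.011 * beta * fs * (dc * A)^(1/3) / 1000
= 0.011 * 1.07 * 152 * (42 * 8497)^(1/3) / 1000
= 0.127 mm

0.127


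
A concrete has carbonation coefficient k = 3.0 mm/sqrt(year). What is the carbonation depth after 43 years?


depth = k * sqrt(t)
= 3.0 * sqrt(43)
= 19.67 mm

19.67


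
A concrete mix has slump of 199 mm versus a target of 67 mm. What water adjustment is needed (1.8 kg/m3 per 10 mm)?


Difference = 67 - 199 = -132 mm
Water adjustment = -132 * 1.8 / 10 = -23.8 kg/m3

-23.8


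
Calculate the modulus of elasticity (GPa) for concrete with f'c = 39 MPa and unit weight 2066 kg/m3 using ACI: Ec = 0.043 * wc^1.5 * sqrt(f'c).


Ec = 0.043 * 2066^1.5 * sqrt(39) / 1000
= 25.22 GPa

25.22


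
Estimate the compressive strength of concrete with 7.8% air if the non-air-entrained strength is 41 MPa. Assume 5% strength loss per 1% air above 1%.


Strength loss = (7.8 - 1) * 5 = 34.0%
f'c = 41 * (1 - 34.0/100)
= 27.06 MPa

27.06


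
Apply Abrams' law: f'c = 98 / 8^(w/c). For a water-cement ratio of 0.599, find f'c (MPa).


f'c = 98 / 8^0.599
= 98 / 3.475
= 28.2 MPa

28.2


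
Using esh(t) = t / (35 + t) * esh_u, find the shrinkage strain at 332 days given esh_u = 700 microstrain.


esh(332) = 332 / (35 + 332) * 700
= 332 / 367 * 700
= 633.2 microstrain

633.2


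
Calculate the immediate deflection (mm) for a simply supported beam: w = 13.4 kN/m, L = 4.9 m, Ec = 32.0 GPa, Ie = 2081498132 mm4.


Convert: L = 4.9 m = 4900 mm, Ec = 32.0 GPa = 32000 MPa
delta = 5 * 13.4 * 4900^4 / (384 * 32000 * 2081498132)
= 1.51 mm

1.51


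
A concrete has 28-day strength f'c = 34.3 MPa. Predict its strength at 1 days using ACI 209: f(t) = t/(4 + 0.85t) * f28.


f(1) = 1 / (4 + 0.85 * 1) * 34.3
= 1 / 4.85 * 34.3
= 7.07 MPa

7.07


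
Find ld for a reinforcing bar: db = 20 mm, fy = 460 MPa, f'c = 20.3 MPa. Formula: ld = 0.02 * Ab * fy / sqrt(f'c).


Ab = pi * 20^2 / 4 = 314.159 mm2
ld = 0.02 * 314.159 * 460 / sqrt(20.3)
= 641.5 mm

641.5


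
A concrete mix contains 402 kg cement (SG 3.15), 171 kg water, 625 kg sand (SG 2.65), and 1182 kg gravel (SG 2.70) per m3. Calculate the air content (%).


Vol cement = 402 / (3.15 * 1000) = 0.127619 m3
Vol water = 171 / 1000 = 0.171 m3
Vol sand = 625 / (2.65 * 1000) = 0.235849 m3
Vol gravel = 1182 / (2.70 * 1000) = 0.437778 m3
Total solid + water volume = 0.972246 m3
Air = (1 - 0.972246) * 100 = 2.78%

2.78


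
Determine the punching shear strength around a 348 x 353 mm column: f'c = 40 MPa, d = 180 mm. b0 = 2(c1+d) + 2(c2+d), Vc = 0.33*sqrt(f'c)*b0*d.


b0 = 2*(348 + 180) + 2*(353 + 180) = 2122 mm
Vc = 0.33 * sqrt(40) * 2122 * 180 / 1000
= 797.19 kN

797.19


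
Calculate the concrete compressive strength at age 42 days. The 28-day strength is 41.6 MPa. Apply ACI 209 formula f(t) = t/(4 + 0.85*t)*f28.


f(42) = 42 / (4 + 0.85 * 42) * 41.6
= 42 / 39.7 * 41.6
= 44.01 MPa

44.01


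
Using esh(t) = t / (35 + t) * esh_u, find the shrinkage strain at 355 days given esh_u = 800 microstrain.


esh(355) = 355 / (35 + 355) * 800
= 355 / 390 * 800
= 728.2 microstrain

728.2


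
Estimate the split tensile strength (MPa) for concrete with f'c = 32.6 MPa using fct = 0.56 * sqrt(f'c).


fct = 0.56 * sqrt(32.6)
= 0.56 * 5.71
= 3.197 MPa

3.197


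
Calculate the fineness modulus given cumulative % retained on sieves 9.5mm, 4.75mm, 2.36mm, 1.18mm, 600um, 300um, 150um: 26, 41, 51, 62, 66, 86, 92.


FM = sum(cumulative % retained) / 100
= 424 / 100
= 4.24

4.24


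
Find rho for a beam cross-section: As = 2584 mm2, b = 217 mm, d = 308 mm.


rho = As / (b * d)
= 2584 / (217 * 308)
= 0.0387

0.0387


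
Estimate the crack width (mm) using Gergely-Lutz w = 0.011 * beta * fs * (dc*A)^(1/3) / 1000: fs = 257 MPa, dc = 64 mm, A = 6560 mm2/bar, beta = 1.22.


w = 0.011 * beta * fs * (dc * A)^(1/3) / 1000
= 0.011 * 1.22 * 257 * (64 * 6560)^(1/3) / 1000
= 0.258 mm

0.258


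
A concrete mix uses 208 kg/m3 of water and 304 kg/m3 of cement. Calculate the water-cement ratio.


w/c = water / cement
w/c = 208 / 304 = 0.684

0.684


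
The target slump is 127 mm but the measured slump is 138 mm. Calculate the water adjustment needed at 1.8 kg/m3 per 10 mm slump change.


Difference = 127 - 138 = -11 mm
Water adjustment = -11 * 1.8 / 10 = -2.0 kg/m3

-2.0


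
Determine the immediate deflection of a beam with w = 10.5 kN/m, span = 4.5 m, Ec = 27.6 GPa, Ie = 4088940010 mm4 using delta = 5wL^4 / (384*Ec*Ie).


Convert: L = 4.5 m = 4500 mm, Ec = 27.6 GPa = 27600 MPa
delta = 5 * 10.5 * 4500^4 / (384 * 27600 * 4088940010)
= 0.5 mm

0.5


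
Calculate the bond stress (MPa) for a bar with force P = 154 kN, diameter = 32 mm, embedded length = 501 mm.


u = P / (pi * db * ld)
= 154 * 1000 / (pi * 32 * 501)
= 3.058 MPa

3.058


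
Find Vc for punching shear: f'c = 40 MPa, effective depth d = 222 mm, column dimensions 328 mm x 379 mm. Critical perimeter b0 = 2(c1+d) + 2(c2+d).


b0 = 2*(328 + 222) + 2*(379 + 222) = 2302 mm
Vc = 0.33 * sqrt(40) * 2302 * 222 / 1000
= 1066.6 kN

1066.6


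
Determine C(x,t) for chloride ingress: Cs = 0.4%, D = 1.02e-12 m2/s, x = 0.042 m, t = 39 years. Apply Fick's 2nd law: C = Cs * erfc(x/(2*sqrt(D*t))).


t_seconds = 39 * 365.25 * 24 * 3600 = 1230746400.0 s
arg = 0.042 / (2 * sqrt(1.02e-12 * 1230746400.0))
= 0.5927
erfc(0.5927) = 0.4019
C = 0.4 * 0.4019 = 0.1608%

0.1608


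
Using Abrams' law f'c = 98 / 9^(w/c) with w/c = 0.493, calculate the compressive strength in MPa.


f'c = 98 / 9^0.493
= 98 / 2.954
= 33.17 MPa

33.17


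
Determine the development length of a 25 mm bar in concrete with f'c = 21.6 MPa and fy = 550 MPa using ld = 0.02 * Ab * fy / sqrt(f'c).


Ab = pi * 25^2 / 4 = 490.874 mm2
ld = 0.02 * 490.874 * 550 / sqrt(21.6)
= 1161.8 mm

1161.8


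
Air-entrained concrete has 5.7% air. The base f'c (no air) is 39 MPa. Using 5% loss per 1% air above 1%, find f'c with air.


Strength loss = (5.7 - 1) * 5 = 23.5%
f'c = 39 * (1 - 23.5/100)
= 29.84 MPa

29.84


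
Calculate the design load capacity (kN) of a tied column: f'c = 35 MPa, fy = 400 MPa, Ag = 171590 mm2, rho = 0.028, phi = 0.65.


Ast = rho * Ag = 0.028 * 171590 = 4804.52 mm2
phi*Pn = 0.65 * 0.80 * (0.85 * 35 * (171590 - 4804.52) + 400 * 4804.52) / 1000
= 3579.51 kN

3579.51


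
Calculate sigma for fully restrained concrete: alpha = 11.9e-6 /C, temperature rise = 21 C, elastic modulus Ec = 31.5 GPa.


sigma = alpha * dT * Ec
= 11.9e-6 * 21 * 31.5 * 1000
= 7.872 MPa

7.872


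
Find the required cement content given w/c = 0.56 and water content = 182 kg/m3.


Cement = water / (w/c)
= 182 / 0.56
= 325.0 kg/m3

325.0


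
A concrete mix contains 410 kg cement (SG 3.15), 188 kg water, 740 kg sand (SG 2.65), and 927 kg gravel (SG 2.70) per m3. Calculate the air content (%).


Vol cement = 410 / (3.15 * 1000) = 0.130159 m3
Vol water = 188 / 1000 = 0.188 m3
Vol sand = 740 / (2.65 * 1000) = 0.279245 m3
Vol gravel = 927 / (2.70 * 1000) = 0.343333 m3
Total solid + water volume = 0.940737 m3
Air = (1 - 0.940737) * 100 = 5.93%

5.93


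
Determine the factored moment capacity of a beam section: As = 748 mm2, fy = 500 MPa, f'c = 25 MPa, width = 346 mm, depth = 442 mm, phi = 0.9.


a = As * fy / (0.85 * f'c * b)
= 748 * 500 / (0.85 * 25 * 346)
= 50.8671 mm
Mn = As * fy * (d - a/2) / 10^6
= 155.7959 kN-m
phi*Mn = 0.9 * 155.7959 = 140.22 kN-m

140.22


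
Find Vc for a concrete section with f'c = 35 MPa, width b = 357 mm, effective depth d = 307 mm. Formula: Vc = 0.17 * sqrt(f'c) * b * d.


Vc = 0.17 * sqrt(35) * 357 * 307 / 1000
= 110.23 kN

110.23


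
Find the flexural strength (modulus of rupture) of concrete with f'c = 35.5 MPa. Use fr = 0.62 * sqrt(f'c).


fr = 0.62 * sqrt(35.5)
= 3.694 MPa

3.694


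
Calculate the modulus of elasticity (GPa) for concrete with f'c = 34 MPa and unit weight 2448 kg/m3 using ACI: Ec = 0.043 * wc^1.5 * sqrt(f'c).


Ec = 0.043 * 2448^1.5 * sqrt(34) / 1000
= 30.37 GPa

30.37


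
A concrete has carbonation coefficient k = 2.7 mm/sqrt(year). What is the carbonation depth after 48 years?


depth = k * sqrt(t)
= 2.7 * sqrt(48)
= 18.71 mm

18.71


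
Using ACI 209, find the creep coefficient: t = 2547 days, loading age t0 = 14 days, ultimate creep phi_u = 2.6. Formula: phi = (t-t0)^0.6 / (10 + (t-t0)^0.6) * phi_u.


dt = 2547 - 14 = 2533
phi = 2533^0.6 / (10 + 2533^0.6) * 2.6
= 2.384

2.384


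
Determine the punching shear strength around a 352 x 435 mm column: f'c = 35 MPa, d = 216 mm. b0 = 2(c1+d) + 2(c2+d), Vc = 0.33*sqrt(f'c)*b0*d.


b0 = 2*(352 + 216) + 2*(435 + 216) = 2438 mm
Vc = 0.33 * sqrt(35) * 2438 * 216 / 1000
= 1028.1 kN

1028.1


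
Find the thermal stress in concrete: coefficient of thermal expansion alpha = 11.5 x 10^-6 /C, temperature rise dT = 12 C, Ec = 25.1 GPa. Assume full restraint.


sigma = alpha * dT * Ec
= 11.5e-6 * 12 * 25.1 * 1000
= 3.464 MPa

3.464


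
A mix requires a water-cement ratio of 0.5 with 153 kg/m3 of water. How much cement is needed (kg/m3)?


Cement = water / (w/c)
= 153 / 0.5
= 306.0 kg/m3

306.0


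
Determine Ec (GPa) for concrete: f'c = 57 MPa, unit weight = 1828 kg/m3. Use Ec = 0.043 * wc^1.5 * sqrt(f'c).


Ec = 0.043 * 1828^1.5 * sqrt(57) / 1000
= 25.37 GPa

25.37


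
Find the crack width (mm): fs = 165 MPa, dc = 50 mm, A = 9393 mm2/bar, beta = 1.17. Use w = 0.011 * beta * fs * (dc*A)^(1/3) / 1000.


w = 0.011 * beta * fs * (dc * A)^(1/3) / 1000
= 0.011 * 1.17 * 165 * (50 * 9393)^(1/3) / 1000
= 0.165 mm

0.165


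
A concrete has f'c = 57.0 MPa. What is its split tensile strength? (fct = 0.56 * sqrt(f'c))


fct = 0.56 * sqrt(57.0)
= 0.56 * 7.55
= 4.228 MPa

4.228


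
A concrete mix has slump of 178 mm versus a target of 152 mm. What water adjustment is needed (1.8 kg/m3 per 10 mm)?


Difference = 152 - 178 = -26 mm
Water adjustment = -26 * 1.8 / 10 = -4.7 kg/m3

-4.7


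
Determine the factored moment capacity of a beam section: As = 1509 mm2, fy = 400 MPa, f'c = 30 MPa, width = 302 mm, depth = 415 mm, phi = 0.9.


a = As * fy / (0.85 * f'c * b)
= 1509 * 400 / (0.85 * 30 * 302)
= 78.3794 mm
Mn = As * fy * (d - a/2) / 10^6
= 226.8391 kN-m
phi*Mn = 0.9 * 226.8391 = 204.16 kN-m

204.16


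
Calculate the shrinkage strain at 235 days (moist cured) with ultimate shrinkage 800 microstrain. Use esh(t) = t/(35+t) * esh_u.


esh(235) = 235 / (35 + 235) * 800
= 235 / 270 * 800
= 696.3 microstrain

696.3


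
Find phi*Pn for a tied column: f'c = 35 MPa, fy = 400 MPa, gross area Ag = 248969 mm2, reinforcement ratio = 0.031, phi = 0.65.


Ast = rho * Ag = 0.031 * 248969 = 7718.039 mm2
phi*Pn = 0.65 * 0.80 * (0.85 * 35 * (248969 - 7718.039) + 400 * 7718.039) / 1000
= 5337.5 kN

5337.5


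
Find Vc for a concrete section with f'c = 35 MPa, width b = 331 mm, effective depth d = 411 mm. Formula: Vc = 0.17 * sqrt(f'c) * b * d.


Vc = 0.17 * sqrt(35) * 331 * 411 / 1000
= 136.82 kN

136.82


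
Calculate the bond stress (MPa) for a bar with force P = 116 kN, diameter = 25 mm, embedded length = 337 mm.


u = P / (pi * db * ld)
= 116 * 1000 / (pi * 25 * 337)
= 4.383 MPa

4.383


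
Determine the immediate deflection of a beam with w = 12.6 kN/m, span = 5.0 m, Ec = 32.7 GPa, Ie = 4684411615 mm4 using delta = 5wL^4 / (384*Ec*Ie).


Convert: L = 5.0 m = 5000 mm, Ec = 32.7 GPa = 32700 MPa
delta = 5 * 12.6 * 5000^4 / (384 * 32700 * 4684411615)
= 0.67 mm

0.67


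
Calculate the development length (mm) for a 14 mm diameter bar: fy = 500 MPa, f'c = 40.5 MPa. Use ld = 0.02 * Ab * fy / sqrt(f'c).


Ab = pi * 14^2 / 4 = 153.938 mm2
ld = 0.02 * 153.938 * 500 / sqrt(40.5)
= 241.9 mm

241.9


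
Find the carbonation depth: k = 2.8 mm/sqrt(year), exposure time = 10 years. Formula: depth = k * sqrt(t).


depth = k * sqrt(t)
= 2.8 * sqrt(10)
= 8.85 mm

8.85


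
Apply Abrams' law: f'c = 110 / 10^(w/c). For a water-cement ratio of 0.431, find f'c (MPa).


f'c = 110 / 10^0.431
= 110 / 2.698
= 40.77 MPa

40.77


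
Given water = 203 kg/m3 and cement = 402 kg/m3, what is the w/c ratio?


w/c = water / cement
w/c = 203 / 402 = 0.505

0.505


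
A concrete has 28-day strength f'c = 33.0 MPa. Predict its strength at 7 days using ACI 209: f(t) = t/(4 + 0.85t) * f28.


f(7) = 7 / (4 + 0.85 * 7) * 33.0
= 7 / 9.95 * 33.0
= 23.22 MPa

23.22


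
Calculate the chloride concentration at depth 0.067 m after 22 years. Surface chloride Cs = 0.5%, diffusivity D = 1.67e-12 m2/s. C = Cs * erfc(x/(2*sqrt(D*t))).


t_seconds = 22 * 365.25 * 24 * 3600 = 694267200.0 s
arg = 0.067 / (2 * sqrt(1.67e-12 * 694267200.0))
= 0.9838
erfc(0.9838) = 0.1641
C = 0.5 * 0.1641 = 0.0821%

0.0821


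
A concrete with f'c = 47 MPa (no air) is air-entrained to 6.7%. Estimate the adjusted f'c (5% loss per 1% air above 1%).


Strength loss = (6.7 - 1) * 5 = 28.5%
f'c = 47 * (1 - 28.5/100)
= 33.61 MPa

33.61


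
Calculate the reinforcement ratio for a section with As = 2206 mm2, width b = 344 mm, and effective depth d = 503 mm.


rho = As / (b * d)
= 2206 / (344 * 503)
= 0.0127

0.0127


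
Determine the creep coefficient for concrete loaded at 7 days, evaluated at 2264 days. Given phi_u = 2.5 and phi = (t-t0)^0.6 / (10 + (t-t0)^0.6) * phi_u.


dt = 2264 - 7 = 2257
phi = 2257^0.6 / (10 + 2257^0.6) * 2.5
= 2.278

2.278


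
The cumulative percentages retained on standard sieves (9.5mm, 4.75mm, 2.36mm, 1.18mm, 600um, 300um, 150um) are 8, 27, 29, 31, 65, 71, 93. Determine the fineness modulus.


FM = sum(cumulative % retained) / 100
= 324 / 100
= 3.24

3.24


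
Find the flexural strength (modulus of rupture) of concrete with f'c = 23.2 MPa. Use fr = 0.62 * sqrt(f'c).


fr = 0.62 * sqrt(23.2)
= 2.986 MPa

2.986


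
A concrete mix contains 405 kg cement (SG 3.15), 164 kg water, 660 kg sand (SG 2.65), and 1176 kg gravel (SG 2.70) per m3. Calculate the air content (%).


Vol cement = 405 / (3.15 * 1000) = 0.128571 m3
Vol water = 164 / 1000 = 0.164 m3
Vol sand = 660 / (2.65 * 1000) = 0.249057 m3
Vol gravel = 1176 / (2.70 * 1000) = 0.435556 m3
Total solid + water volume = 0.977184 m3
Air = (1 - 0.977184) * 100 = 2.28%

2.28


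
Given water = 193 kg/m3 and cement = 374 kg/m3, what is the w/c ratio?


w/c = water / cement
w/c = 193 / 374 = 0.516

0.516


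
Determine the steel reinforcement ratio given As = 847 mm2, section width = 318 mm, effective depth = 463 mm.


rho = As / (b * d)
= 847 / (318 * 463)
= 0.0058

0.0058


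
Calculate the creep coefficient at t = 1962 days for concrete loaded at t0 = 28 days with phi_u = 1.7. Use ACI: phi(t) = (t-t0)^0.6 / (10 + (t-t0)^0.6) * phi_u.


dt = 1962 - 28 = 1934
phi = 1934^0.6 / (10 + 1934^0.6) * 1.7
= 1.536

1.536


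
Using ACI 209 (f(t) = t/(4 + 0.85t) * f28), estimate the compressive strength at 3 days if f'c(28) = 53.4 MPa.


f(3) = 3 / (4 + 0.85 * 3) * 53.4
= 3 / 6.55 * 53.4
= 24.46 MPa

24.46


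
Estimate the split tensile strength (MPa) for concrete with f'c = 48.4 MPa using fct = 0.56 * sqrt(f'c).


fct = 0.56 * sqrt(48.4)
= 0.56 * 6.957
= 3.896 MPa

3.896


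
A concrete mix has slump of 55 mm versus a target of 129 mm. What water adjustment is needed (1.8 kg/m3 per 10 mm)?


Difference = 129 - 55 = 74 mm
Water adjustment = 74 * 1.8 / 10 = 13.3 kg/m3

13.3


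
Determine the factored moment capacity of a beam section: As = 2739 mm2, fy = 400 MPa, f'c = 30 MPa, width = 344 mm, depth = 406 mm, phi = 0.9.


a = As * fy / (0.85 * f'c * b)
= 2739 * 400 / (0.85 * 30 * 344)
= 124.8974 mm
Mn = As * fy * (d - a/2) / 10^6
= 376.3948 kN-m
phi*Mn = 0.9 * 376.3948 = 338.76 kN-m

338.76


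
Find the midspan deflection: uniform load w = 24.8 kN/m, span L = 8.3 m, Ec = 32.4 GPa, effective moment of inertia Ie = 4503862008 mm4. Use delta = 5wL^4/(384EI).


Convert: L = 8.3 m = 8300 mm, Ec = 32.4 GPa = 32400 MPa
delta = 5 * 24.8 * 8300^4 / (384 * 32400 * 4503862008)
= 10.5 mm

10.5


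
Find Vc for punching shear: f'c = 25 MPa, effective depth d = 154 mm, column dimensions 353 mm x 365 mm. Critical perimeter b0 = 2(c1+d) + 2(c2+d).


b0 = 2*(353 + 154) + 2*(365 + 154) = 2052 mm
Vc = 0.33 * sqrt(25) * 2052 * 154 / 1000
= 521.41 kN

521.41


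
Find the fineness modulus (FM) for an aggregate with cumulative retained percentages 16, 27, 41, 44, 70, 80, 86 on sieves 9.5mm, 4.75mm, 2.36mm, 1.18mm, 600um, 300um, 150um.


FM = sum(cumulative % retained) / 100
= 364 / 100
= 3.64

3.64


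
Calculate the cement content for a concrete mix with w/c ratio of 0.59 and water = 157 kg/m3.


Cement = water / (w/c)
= 157 / 0.59
= 266.1 kg/m3

266.1


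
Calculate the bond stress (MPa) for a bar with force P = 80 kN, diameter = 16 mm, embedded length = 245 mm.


u = P / (pi * db * ld)
= 80 * 1000 / (pi * 16 * 245)
= 6.496 MPa

6.496


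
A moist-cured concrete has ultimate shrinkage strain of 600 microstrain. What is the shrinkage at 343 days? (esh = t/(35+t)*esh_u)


esh(343) = 343 / (35 + 343) * 600
= 343 / 378 * 600
= 544.4 microstrain

544.4


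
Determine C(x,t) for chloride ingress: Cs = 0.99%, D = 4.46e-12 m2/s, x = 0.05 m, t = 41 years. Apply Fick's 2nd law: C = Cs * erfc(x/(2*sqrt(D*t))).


t_seconds = 41 * 365.25 * 24 * 3600 = 1293861600.0 s
arg = 0.05 / (2 * sqrt(4.46e-12 * 1293861600.0))
= 0.3291
erfc(0.3291) = 0.6416
C = 0.99 * 0.6416 = 0.6352%

0.6352


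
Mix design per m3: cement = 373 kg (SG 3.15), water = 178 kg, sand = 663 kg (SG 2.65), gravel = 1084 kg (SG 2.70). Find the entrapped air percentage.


Vol cement = 373 / (3.15 * 1000) = 0.118413 m3
Vol water = 178 / 1000 = 0.178 m3
Vol sand = 663 / (2.65 * 1000) = 0.250189 m3
Vol gravel = 1084 / (2.70 * 1000) = 0.401481 m3
Total solid + water volume = 0.948083 m3
Air = (1 - 0.948083) * 100 = 5.19%

5.19


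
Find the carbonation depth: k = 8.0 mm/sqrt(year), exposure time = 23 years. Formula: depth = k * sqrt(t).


depth = k * sqrt(t)
= 8.0 * sqrt(23)
= 38.37 mm

38.37


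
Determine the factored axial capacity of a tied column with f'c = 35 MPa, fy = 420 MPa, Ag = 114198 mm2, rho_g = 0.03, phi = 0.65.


Ast = rho * Ag = 0.03 * 114198 = 3425.94 mm2
phi*Pn = 0.65 * 0.80 * (0.85 * 35 * (114198 - 3425.94) + 420 * 3425.94) / 1000
= 2461.87 kN

2461.87


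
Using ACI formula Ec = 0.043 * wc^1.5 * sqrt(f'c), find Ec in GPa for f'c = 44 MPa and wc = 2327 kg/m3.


Ec = 0.043 * 2327^1.5 * sqrt(44) / 1000
= 32.02 GPa

32.02


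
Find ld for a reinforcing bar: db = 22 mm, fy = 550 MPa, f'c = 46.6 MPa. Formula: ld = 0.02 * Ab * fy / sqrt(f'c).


Ab = pi * 22^2 / 4 = 380.133 mm2
ld = 0.02 * 380.133 * 550 / sqrt(46.6)
= 612.5 mm

612.5
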